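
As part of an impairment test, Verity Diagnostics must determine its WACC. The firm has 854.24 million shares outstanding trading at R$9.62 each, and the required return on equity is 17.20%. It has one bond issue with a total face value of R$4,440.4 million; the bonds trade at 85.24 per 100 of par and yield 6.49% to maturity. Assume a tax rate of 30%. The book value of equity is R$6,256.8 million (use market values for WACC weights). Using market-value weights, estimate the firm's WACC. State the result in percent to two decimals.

Market value of equity E = 9.62 × 854.24m = 8217.7888m. Market value of debt D = 4440.4m × 85.24/100 = 3784.99696m.
Total capital V = 8217.7888 + 3784.99696 = 12002.78576.
Equity: weight = 8217.7888/12002.78576 = 0.6847; cost = 17.2%.
Bonds outstanding: weight = 3784.99696/12002.78576 = 0.3153; after-tax cost = 6.49% × (1 − 30%) = 4.5430%.
WACC = 0.6847 × 17.2000% + 0.3153 × 4.5430% = 13.2087%.

13.21%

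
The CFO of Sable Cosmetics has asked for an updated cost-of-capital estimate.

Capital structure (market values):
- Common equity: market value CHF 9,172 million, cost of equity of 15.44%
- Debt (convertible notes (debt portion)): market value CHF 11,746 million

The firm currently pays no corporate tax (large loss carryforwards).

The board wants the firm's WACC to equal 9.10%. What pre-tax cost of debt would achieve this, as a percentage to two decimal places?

Total capital V = 9172 + 11746 = 20918.
Equity weight = 9172/20918 = 0.4385.
Convertible notes (debt portion) weight = 11746/20918 = 0.5615.
Equity contribution = 0.4385 × 15.44% = 6.7700%.
Remaining for debt = 9.1% − 6.7700% = 2.3300%.
Rd × (1 − 0%) × 0.5615 = 2.3300%  ⇒  Rd = 4.1493%.

4.15%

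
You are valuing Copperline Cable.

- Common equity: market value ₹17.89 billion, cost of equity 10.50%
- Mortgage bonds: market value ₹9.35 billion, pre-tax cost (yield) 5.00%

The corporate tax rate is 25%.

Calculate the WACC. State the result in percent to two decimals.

Total capital V = 17.89 + 9.35 = 27.24.
Equity: weight = 17.89/27.24 = 0.6568; cost = 10.5%.
Mortgage bonds: weight = 9.35/27.24 = 0.3432; after-tax cost = 5% × (1 − 25%) = 3.7500%.
WACC = 0.6568 × 10.5000% + 0.3432 × 3.7500% = 8.1831%.

8.18%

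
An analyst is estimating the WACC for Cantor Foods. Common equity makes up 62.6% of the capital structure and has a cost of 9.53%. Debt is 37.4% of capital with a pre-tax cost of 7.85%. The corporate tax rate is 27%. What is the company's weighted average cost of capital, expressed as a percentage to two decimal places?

After-tax cost of debt = 7.85% × (1 − 27%) = 5.7305%.
WACC = 0.626 × 9.5300% + 0.374 × 5.7305% = 8.1090%.

8.11%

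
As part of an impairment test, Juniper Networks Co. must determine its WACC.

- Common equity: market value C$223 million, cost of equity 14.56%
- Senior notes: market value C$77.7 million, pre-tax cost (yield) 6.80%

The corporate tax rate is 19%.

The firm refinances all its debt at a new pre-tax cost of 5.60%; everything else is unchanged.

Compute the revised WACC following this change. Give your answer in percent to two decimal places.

11.97%

After the change:
Total capital V = 223 + 77.7 = 300.7.
Equity: weight = 223/300.7 = 0.7416; cost = 14.56%.
Senior notes: weight = 77.7/300.7 = 0.2584; after-tax cost = 5.6% × (1 − 19%) = 4.5360%.
WACC = 0.7416 × 14.5600% + 0.2584 × 4.5360% = 11.9698%.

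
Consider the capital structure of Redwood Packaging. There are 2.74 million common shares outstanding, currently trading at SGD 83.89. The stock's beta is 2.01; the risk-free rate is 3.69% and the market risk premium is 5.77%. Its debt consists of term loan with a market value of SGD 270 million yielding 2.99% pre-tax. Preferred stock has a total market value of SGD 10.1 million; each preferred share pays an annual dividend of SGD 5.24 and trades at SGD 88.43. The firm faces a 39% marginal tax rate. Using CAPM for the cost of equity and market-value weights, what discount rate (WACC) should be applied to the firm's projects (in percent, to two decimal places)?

7.97%

Cost of equity via CAPM: Re = 3.69% + 2.01 × 5.77% = 15.2877%.
Cost of preferred: Rp = 5.24 / 88.43 = 5.9256%.
Market value of equity E = 83.89 × 2.74m = 229.8586m.
Total capital V = 229.8586 + 10.1 + 270 = 509.9586.
Equity: weight = 229.8586/509.9586 = 0.4507; cost = 15.2877%.
Preferred: weight = 10.1/509.9586 = 0.0198; cost = 5.9256%.
Term loan: weight = 270/509.9586 = 0.5295; after-tax cost = 2.99% × (1 − 39%) = 1.8239%.
WACC = 0.4507 × 15.2877% + 0.0198 × 5.9256% + 0.5295 × 1.8239% = 7.9738%.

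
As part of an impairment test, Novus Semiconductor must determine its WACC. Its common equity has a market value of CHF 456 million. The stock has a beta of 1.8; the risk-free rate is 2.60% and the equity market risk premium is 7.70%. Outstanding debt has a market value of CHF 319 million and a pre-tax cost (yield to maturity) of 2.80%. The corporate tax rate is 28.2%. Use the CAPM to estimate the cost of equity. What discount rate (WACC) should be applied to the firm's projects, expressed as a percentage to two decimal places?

Cost of equity via CAPM: Re = 2.6% + 1.8 × 7.7% = 16.4600%.
Total capital V = 456 + 319 = 775.
Equity: weight = 456/775 = 0.5884; cost = 16.46%.
Debt: weight = 319/775 = 0.4116; after-tax cost = 2.8% × (1 − 28.2%) = 2.0104%.
WACC = 0.5884 × 16.4600% + 0.4116 × 2.0104% = 10.5124%.

10.51%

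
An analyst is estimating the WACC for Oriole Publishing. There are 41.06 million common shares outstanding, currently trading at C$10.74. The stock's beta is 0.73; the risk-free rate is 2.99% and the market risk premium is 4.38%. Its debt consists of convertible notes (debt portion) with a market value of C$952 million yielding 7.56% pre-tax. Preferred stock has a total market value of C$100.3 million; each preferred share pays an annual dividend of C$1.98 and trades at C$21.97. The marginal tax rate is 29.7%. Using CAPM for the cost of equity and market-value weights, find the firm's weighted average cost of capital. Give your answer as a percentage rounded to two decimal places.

Cost of equity via CAPM: Re = 2.99% + 0.73 × 4.38% = 6.1874%.
Cost of preferred: Rp = 1.98 / 21.97 = 9.0123%.
Market value of equity E = 10.74 × 41.06m = 440.9844m.
Total capital V = 440.9844 + 100.3 + 952 = 1493.2844.
Equity: weight = 440.9844/1493.2844 = 0.2953; cost = 6.1874%.
Preferred: weight = 100.3/1493.2844 = 0.0672; cost = 9.0123%.
Convertible notes (debt portion): weight = 952/1493.2844 = 0.6375; after-tax cost = 7.56% × (1 − 29.7%) = 5.3147%.
WACC = 0.2953 × 6.1874% + 0.0672 × 9.0123% + 0.6375 × 5.3147% = 5.8208%.

5.82%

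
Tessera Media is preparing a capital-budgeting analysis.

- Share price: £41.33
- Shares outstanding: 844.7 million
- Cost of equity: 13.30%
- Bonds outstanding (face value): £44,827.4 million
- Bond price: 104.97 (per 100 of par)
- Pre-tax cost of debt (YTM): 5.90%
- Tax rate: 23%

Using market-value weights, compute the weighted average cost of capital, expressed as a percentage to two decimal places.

Market value of equity E = 41.33 × 844.7m = 34911.451m. Market value of debt D = 44827.4m × 104.97/100 = 47055.32178m.
Total capital V = 34911.451 + 47055.32178 = 81966.77278.
Equity: weight = 34911.451/81966.77278 = 0.4259; cost = 13.3%.
Bonds outstanding: weight = 47055.32178/81966.77278 = 0.5741; after-tax cost = 5.9% × (1 − 23%) = 4.5430%.
WACC = 0.4259 × 13.3000% + 0.5741 × 4.5430% = 8.2728%.

8.27%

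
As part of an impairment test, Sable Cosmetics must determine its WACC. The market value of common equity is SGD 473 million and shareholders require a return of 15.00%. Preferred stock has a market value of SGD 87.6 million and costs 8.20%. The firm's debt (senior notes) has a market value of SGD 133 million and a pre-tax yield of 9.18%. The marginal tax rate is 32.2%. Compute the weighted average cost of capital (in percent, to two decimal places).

12.46%

Total capital V = 473 + 87.6 + 133 = 693.6.
Equity: weight = 473/693.6 = 0.6819; cost = 15%.
Preferred: weight = 87.6/693.6 = 0.1263; cost = 8.2%.
Senior notes: weight = 133/693.6 = 0.1918; after-tax cost = 9.18% × (1 − 32.2%) = 6.2240%.
WACC = 0.6819 × 15.0000% + 0.1263 × 8.2000% + 0.1918 × 6.2240% = 12.4584%.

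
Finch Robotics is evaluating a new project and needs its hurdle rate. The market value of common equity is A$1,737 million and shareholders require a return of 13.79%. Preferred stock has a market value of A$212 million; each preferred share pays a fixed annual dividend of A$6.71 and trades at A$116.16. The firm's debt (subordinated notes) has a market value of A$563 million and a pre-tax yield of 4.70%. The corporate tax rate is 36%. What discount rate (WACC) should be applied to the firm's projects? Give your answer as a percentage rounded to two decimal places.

10.70%

Cost of preferred: Rp = 6.71 / 116.16 = 5.7765%.
Total capital V = 1737 + 212 + 563 = 2512.
Equity: weight = 1737/2512 = 0.6915; cost = 13.79%.
Preferred: weight = 212/2512 = 0.0844; cost = 5.7765%.
Subordinated notes: weight = 563/2512 = 0.2241; after-tax cost = 4.7% × (1 − 36%) = 3.0080%.
WACC = 0.6915 × 13.7900% + 0.0844 × 5.7765% + 0.2241 × 3.0080% = 10.6972%.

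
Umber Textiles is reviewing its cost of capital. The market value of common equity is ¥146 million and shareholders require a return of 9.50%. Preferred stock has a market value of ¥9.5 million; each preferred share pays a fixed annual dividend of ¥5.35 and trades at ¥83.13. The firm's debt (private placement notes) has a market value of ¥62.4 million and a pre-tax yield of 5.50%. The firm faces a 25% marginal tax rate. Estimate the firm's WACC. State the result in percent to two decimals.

7.83%

Cost of preferred: Rp = 5.35 / 83.13 = 6.4357%.
Total capital V = 146 + 9.5 + 62.4 = 217.9.
Equity: weight = 146/217.9 = 0.6700; cost = 9.5%.
Preferred: weight = 9.5/217.9 = 0.0436; cost = 6.4357%.
Private placement notes: weight = 62.4/217.9 = 0.2864; after-tax cost = 5.5% × (1 − 25%) = 4.1250%.
WACC = 0.6700 × 9.5000% + 0.0436 × 6.4357% + 0.2864 × 4.1250% = 7.8272%.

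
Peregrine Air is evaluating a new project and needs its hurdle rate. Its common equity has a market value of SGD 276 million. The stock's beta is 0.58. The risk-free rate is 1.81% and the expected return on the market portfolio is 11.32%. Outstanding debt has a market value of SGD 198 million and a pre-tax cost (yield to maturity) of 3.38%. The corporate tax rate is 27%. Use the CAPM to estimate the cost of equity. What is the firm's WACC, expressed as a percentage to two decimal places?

5.30%

Market risk premium = 11.32% − 1.81% = 9.51%.
Cost of equity via CAPM: Re = 1.81% + 0.58 × 9.51% = 7.3258%.
Total capital V = 276 + 198 = 474.
Equity: weight = 276/474 = 0.5823; cost = 7.3258%.
Debt: weight = 198/474 = 0.4177; after-tax cost = 3.38% × (1 − 27%) = 2.4674%.
WACC = 0.5823 × 7.3258% + 0.4177 × 2.4674% = 5.2963%.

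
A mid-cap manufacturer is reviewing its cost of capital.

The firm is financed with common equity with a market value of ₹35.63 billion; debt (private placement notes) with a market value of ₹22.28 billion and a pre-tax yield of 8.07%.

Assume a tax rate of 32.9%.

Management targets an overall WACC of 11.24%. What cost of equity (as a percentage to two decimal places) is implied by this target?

14.88%

Total capital V = 35.63 + 22.28 = 57.91.
Equity weight = 35.63/57.91 = 0.6153.
Private placement notes weight = 22.28/57.91 = 0.3847.
Debt contribution = 0.3847 × 8.07% × (1 − 32.9%) = 2.0833%.
Required equity contribution = 11.24% − 2.0833% = 9.1567%.
Re = 9.1567% / 0.6153 = 14.8825%.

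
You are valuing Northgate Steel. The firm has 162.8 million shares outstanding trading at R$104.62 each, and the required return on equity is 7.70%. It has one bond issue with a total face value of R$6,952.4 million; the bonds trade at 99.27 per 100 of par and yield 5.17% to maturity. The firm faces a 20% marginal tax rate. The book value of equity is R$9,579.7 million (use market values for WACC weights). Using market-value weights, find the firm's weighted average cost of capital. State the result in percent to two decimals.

Market value of equity E = 104.62 × 162.8m = 17032.136m. Market value of debt D = 6952.4m × 99.27/100 = 6901.64748m.
Total capital V = 17032.136 + 6901.64748 = 23933.78348.
Equity: weight = 17032.136/23933.78348 = 0.7116; cost = 7.7%.
Bonds outstanding: weight = 6901.64748/23933.78348 = 0.2884; after-tax cost = 5.17% × (1 − 20%) = 4.1360%.
WACC = 0.7116 × 7.7000% + 0.2884 × 4.1360% = 6.6723%.

6.67%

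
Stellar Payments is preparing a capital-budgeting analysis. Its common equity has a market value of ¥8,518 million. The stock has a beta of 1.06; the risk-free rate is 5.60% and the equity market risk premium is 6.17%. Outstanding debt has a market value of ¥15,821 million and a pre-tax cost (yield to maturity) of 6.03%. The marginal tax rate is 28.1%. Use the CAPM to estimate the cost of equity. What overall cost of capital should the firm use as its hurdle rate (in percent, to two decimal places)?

Cost of equity via CAPM: Re = 5.6% + 1.06 × 6.17% = 12.1402%.
Total capital V = 8518 + 15821 = 24339.
Equity: weight = 8518/24339 = 0.3500; cost = 12.1402%.
Debt: weight = 15821/24339 = 0.6500; after-tax cost = 6.03% × (1 − 28.1%) = 4.3356%.
WACC = 0.3500 × 12.1402% + 0.6500 × 4.3356% = 7.0670%.

7.07%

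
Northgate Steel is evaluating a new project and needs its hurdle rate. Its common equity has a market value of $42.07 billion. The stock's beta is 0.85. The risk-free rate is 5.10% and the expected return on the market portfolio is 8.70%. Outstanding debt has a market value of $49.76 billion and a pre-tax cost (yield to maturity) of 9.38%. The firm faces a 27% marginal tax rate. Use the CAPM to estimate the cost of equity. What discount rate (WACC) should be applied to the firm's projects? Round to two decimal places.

7.45%

Market risk premium = 8.7% − 5.1% = 3.6%.
Cost of equity via CAPM: Re = 5.1% + 0.85 × 3.6% = 8.1600%.
Total capital V = 42.07 + 49.76 = 91.83.
Equity: weight = 42.07/91.83 = 0.4581; cost = 8.16%.
Debt: weight = 49.76/91.83 = 0.5419; after-tax cost = 9.38% × (1 − 27%) = 6.8474%.
WACC = 0.4581 × 8.1600% + 0.5419 × 6.8474% = 7.4487%.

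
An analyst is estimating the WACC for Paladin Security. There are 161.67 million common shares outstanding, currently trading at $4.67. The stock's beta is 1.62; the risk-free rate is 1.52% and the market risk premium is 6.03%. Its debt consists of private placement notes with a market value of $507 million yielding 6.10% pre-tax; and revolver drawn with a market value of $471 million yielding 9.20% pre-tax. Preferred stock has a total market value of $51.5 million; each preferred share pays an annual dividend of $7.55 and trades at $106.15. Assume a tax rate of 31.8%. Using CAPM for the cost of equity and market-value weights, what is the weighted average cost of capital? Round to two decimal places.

Cost of equity via CAPM: Re = 1.52% + 1.62 × 6.03% = 11.2886%.
Cost of preferred: Rp = 7.55 / 106.15 = 7.1126%.
Market value of equity E = 4.67 × 161.67m = 754.9989m.
Total capital V = 754.9989 + 51.5 + 507 + 471 = 1784.4989.
Equity: weight = 754.9989/1784.4989 = 0.4231; cost = 11.2886%.
Preferred: weight = 51.5/1784.4989 = 0.0289; cost = 7.1126%.
Private placement notes: weight = 507/1784.4989 = 0.2841; after-tax cost = 6.1% × (1 − 31.8%) = 4.1602%.
Revolver drawn: weight = 471/1784.4989 = 0.2639; after-tax cost = 9.2% × (1 − 31.8%) = 6.2744%.
WACC = 0.4231 × 11.2886% + 0.0289 × 7.1126% + 0.2841 × 4.1602% + 0.2639 × 6.2744% = 7.8194%.

7.82%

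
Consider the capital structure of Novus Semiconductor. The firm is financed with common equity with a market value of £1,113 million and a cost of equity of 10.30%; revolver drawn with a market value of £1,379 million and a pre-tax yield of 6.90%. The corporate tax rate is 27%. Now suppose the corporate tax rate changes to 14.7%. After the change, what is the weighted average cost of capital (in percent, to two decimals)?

After the change:
Total capital V = 1113 + 1379 = 2492.
Equity: weight = 1113/2492 = 0.4466; cost = 10.3%.
Revolver drawn: weight = 1379/2492 = 0.5534; after-tax cost = 6.9% × (1 − 14.7%) = 5.8857%.
WACC = 0.4466 × 10.3000% + 0.5534 × 5.8857% = 7.8573%.

7.86%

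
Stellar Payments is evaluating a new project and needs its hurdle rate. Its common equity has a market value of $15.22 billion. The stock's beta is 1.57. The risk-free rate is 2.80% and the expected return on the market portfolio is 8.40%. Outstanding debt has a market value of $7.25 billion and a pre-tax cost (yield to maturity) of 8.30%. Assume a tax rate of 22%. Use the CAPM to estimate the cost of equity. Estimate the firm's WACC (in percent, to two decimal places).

9.94%

Market risk premium = 8.4% − 2.8% = 5.6%.
Cost of equity via CAPM: Re = 2.8% + 1.57 × 5.6% = 11.5920%.
Total capital V = 15.22 + 7.25 = 22.47.
Equity: weight = 15.22/22.47 = 0.6773; cost = 11.592%.
Debt: weight = 7.25/22.47 = 0.3227; after-tax cost = 8.3% × (1 − 22%) = 6.4740%.
WACC = 0.6773 × 11.5920% + 0.3227 × 6.4740% = 9.9407%.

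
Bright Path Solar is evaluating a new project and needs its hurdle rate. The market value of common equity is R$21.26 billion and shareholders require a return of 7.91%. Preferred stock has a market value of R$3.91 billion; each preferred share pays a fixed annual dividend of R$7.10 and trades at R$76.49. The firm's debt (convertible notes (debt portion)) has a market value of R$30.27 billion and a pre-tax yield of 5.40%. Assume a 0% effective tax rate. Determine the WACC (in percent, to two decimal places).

6.64%

Cost of preferred: Rp = 7.1 / 76.49 = 9.2823%.
Total capital V = 21.26 + 3.91 + 30.27 = 55.44.
Equity: weight = 21.26/55.44 = 0.3835; cost = 7.91%.
Preferred: weight = 3.91/55.44 = 0.0705; cost = 9.2823%.
Convertible notes (debt portion): weight = 30.27/55.44 = 0.5460; after-tax cost = 5.4% × (1 − 0%) = 5.4000%.
WACC = 0.3835 × 7.9100% + 0.0705 × 9.2823% + 0.5460 × 5.4000% = 6.6363%.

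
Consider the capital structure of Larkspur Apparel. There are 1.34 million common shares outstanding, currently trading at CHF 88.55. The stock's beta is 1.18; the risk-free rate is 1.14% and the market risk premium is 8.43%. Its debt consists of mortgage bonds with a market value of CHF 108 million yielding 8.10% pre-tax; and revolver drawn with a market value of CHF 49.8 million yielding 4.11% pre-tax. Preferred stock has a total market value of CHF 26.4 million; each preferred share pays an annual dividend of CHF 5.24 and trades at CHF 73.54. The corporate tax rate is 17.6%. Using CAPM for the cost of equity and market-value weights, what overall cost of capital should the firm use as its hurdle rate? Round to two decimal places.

7.90%

Cost of equity via CAPM: Re = 1.14% + 1.18 × 8.43% = 11.0874%.
Cost of preferred: Rp = 5.24 / 73.54 = 7.1254%.
Market value of equity E = 88.55 × 1.34m = 118.657m.
Total capital V = 118.657 + 26.4 + 108 + 49.8 = 302.857.
Equity: weight = 118.657/302.857 = 0.3918; cost = 11.0874%.
Preferred: weight = 26.4/302.857 = 0.0872; cost = 7.1254%.
Mortgage bonds: weight = 108/302.857 = 0.3566; after-tax cost = 8.1% × (1 − 17.6%) = 6.6744%.
Revolver drawn: weight = 49.8/302.857 = 0.1644; after-tax cost = 4.11% × (1 − 17.6%) = 3.3866%.
WACC = 0.3918 × 11.0874% + 0.0872 × 7.1254% + 0.3566 × 6.6744% + 0.1644 × 3.3866% = 7.9021%.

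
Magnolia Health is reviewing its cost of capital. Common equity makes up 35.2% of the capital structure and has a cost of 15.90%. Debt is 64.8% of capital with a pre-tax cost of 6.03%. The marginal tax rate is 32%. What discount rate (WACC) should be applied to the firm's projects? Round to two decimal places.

After-tax cost of debt = 6.03% × (1 − 32%) = 4.1004%.
WACC = 0.352 × 15.9000% + 0.648 × 4.1004% = 8.2539%.

8.25%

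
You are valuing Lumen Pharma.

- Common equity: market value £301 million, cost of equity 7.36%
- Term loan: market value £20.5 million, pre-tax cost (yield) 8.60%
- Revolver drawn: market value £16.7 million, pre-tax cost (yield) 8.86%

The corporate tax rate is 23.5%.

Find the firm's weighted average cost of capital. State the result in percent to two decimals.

Total capital V = 301 + 20.5 + 16.7 = 338.2.
Equity: weight = 301/338.2 = 0.8900; cost = 7.36%.
Term loan: weight = 20.5/338.2 = 0.0606; after-tax cost = 8.6% × (1 − 23.5%) = 6.5790%.
Revolver drawn: weight = 16.7/338.2 = 0.0494; after-tax cost = 8.86% × (1 − 23.5%) = 6.7779%.
WACC = 0.8900 × 7.3600% + 0.0606 × 6.5790% + 0.0494 × 6.7779% = 7.2839%.

7.28%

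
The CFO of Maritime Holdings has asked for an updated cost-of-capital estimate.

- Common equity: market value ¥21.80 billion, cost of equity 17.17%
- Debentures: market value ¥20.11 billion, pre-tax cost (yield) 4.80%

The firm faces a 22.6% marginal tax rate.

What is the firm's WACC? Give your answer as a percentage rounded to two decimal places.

10.71%

Total capital V = 21.8 + 20.11 = 41.91.
Equity: weight = 21.8/41.91 = 0.5202; cost = 17.17%.
Debentures: weight = 20.11/41.91 = 0.4798; after-tax cost = 4.8% × (1 − 22.6%) = 3.7152%.
WACC = 0.5202 × 17.1700% + 0.4798 × 3.7152% = 10.7139%.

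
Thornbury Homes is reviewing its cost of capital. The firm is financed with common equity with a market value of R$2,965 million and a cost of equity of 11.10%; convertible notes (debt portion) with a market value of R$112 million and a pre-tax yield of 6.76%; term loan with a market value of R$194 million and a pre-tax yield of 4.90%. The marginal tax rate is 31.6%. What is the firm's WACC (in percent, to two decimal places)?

10.42%

Total capital V = 2965 + 112 + 194 = 3271.
Equity: weight = 2965/3271 = 0.9065; cost = 11.1%.
Convertible notes (debt portion): weight = 112/3271 = 0.0342; after-tax cost = 6.76% × (1 − 31.6%) = 4.6238%.
Term loan: weight = 194/3271 = 0.0593; after-tax cost = 4.9% × (1 − 31.6%) = 3.3516%.
WACC = 0.9065 × 11.1000% + 0.0342 × 4.6238% + 0.0593 × 3.3516% = 10.4187%.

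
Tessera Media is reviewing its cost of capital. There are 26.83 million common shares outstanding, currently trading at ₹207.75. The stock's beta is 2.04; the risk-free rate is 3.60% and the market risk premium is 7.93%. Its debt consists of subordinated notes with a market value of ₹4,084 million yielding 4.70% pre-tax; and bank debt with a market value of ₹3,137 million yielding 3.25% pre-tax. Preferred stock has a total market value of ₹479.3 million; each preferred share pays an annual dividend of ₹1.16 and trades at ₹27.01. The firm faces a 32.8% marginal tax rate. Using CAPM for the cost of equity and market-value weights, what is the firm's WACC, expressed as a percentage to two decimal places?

9.95%

Cost of equity via CAPM: Re = 3.6% + 2.04 × 7.93% = 19.7772%.
Cost of preferred: Rp = 1.16 / 27.01 = 4.2947%.
Market value of equity E = 207.75 × 26.83m = 5573.9325m.
Total capital V = 5573.9325 + 479.3 + 4084 + 3137 = 13274.2325.
Equity: weight = 5573.9325/13274.2325 = 0.4199; cost = 19.7772%.
Preferred: weight = 479.3/13274.2325 = 0.0361; cost = 4.2947%.
Subordinated notes: weight = 4084/13274.2325 = 0.3077; after-tax cost = 4.7% × (1 − 32.8%) = 3.1584%.
Bank debt: weight = 3137/13274.2325 = 0.2363; after-tax cost = 3.25% × (1 − 32.8%) = 2.1840%.
WACC = 0.4199 × 19.7772% + 0.0361 × 4.2947% + 0.3077 × 3.1584% + 0.2363 × 2.1840% = 9.9475%.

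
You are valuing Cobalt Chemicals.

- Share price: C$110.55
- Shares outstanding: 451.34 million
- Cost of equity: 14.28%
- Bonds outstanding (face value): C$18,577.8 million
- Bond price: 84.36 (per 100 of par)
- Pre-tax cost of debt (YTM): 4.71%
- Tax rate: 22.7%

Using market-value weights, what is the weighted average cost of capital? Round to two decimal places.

Market value of equity E = 110.55 × 451.34m = 49895.637m. Market value of debt D = 18577.8m × 84.36/100 = 15672.23208m.
Total capital V = 49895.637 + 15672.23208 = 65567.86908.
Equity: weight = 49895.637/65567.86908 = 0.7610; cost = 14.28%.
Bonds outstanding: weight = 15672.23208/65567.86908 = 0.2390; after-tax cost = 4.71% × (1 − 22.7%) = 3.6408%.
WACC = 0.7610 × 14.2800% + 0.2390 × 3.6408% = 11.7370%.

11.74%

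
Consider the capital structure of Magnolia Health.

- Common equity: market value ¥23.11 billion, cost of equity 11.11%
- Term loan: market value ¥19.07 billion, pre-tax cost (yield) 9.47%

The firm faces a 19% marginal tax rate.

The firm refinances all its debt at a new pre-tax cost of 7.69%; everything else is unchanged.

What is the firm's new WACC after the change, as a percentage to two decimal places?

After the change:
Total capital V = 23.11 + 19.07 = 42.18.
Equity: weight = 23.11/42.18 = 0.5479; cost = 11.11%.
Term loan: weight = 19.07/42.18 = 0.4521; after-tax cost = 7.69% × (1 − 19%) = 6.2289%.
WACC = 0.5479 × 11.1100% + 0.4521 × 6.2289% = 8.9032%.

8.90%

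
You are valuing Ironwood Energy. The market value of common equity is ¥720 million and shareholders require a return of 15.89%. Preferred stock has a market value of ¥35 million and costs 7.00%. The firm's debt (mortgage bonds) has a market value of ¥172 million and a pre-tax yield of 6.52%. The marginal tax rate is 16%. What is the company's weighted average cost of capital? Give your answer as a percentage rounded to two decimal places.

13.62%

Total capital V = 720 + 35 + 172 = 927.
Equity: weight = 720/927 = 0.7767; cost = 15.89%.
Preferred: weight = 35/927 = 0.0378; cost = 7%.
Mortgage bonds: weight = 172/927 = 0.1855; after-tax cost = 6.52% × (1 − 16%) = 5.4768%.
WACC = 0.7767 × 15.8900% + 0.0378 × 7.0000% + 0.1855 × 5.4768% = 13.6222%.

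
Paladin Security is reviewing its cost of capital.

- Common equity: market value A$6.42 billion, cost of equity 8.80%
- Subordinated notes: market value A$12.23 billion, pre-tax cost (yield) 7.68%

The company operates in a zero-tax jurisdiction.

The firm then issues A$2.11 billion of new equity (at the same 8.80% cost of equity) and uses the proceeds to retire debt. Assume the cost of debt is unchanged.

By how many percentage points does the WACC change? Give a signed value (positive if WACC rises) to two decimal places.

+0.13 pp

Current WACC:
Total capital V = 6.42 + 12.23 = 18.65.
Equity: weight = 6.42/18.65 = 0.3442; cost = 8.8%.
Subordinated notes: weight = 12.23/18.65 = 0.6558; after-tax cost = 7.68% × (1 − 0%) = 7.6800%.
WACC = 0.3442 × 8.8000% + 0.6558 × 7.6800% = 8.0655%.
After the change:
Total capital V = 8.53 + 10.12 = 18.65.
Equity: weight = 8.53/18.65 = 0.4574; cost = 8.8%.
Subordinated notes: weight = 10.12/18.65 = 0.5426; after-tax cost = 7.68% × (1 − 0%) = 7.6800%.
WACC = 0.4574 × 8.8000% + 0.5426 × 7.6800% = 8.1923%.
Change in WACC = 8.1923% − 8.0655% = 0.1267 pp.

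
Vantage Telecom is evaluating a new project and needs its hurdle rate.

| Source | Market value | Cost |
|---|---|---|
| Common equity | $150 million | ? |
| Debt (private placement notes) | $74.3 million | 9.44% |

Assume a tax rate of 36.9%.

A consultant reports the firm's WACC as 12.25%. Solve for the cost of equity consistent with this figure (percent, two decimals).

Total capital V = 150 + 74.3 = 224.3.
Equity weight = 150/224.3 = 0.6687.
Private placement notes weight = 74.3/224.3 = 0.3313.
Debt contribution = 0.3313 × 9.44% × (1 − 36.9%) = 1.9732%.
Required equity contribution = 12.25% − 1.9732% = 10.2768%.
Re = 10.2768% / 0.6687 = 15.3673%.

15.37%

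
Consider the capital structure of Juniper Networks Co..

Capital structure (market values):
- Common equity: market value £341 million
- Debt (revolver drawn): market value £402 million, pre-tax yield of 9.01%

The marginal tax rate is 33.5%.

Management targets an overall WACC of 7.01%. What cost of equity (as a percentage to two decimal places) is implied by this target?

8.21%

Total capital V = 341 + 402 = 743.
Equity weight = 341/743 = 0.4590.
Revolver drawn weight = 402/743 = 0.5410.
Debt contribution = 0.5410 × 9.01% × (1 − 33.5%) = 3.2418%.
Required equity contribution = 7.01% − 3.2418% = 3.7682%.
Re = 3.7682% / 0.4590 = 8.2105%.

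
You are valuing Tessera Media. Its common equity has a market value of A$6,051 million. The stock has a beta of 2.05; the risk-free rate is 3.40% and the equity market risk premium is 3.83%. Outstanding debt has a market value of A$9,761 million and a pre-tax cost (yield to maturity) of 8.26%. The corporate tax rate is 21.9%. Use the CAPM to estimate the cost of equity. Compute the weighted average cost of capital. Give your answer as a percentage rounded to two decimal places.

Cost of equity via CAPM: Re = 3.4% + 2.05 × 3.83% = 11.2515%.
Total capital V = 6051 + 9761 = 15812.
Equity: weight = 6051/15812 = 0.3827; cost = 11.2515%.
Debt: weight = 9761/15812 = 0.6173; after-tax cost = 8.26% × (1 − 21.9%) = 6.4511%.
WACC = 0.3827 × 11.2515% + 0.6173 × 6.4511% = 8.2881%.

8.29%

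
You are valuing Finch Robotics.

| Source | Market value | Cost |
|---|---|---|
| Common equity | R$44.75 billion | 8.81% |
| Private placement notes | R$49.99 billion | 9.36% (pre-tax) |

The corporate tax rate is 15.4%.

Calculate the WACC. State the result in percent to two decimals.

8.34%

Total capital V = 44.75 + 49.99 = 94.74.
Equity: weight = 44.75/94.74 = 0.4723; cost = 8.81%.
Private placement notes: weight = 49.99/94.74 = 0.5277; after-tax cost = 9.36% × (1 − 15.4%) = 7.9186%.
WACC = 0.4723 × 8.8100% + 0.5277 × 7.9186% = 8.3396%.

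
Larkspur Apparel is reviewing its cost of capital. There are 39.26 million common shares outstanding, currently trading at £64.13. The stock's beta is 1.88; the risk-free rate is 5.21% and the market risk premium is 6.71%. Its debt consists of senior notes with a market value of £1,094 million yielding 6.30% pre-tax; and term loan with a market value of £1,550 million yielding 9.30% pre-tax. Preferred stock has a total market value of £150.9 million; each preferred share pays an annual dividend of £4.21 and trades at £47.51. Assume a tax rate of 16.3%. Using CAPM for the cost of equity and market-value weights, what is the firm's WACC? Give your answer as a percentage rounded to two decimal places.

Cost of equity via CAPM: Re = 5.21% + 1.88 × 6.71% = 17.8248%.
Cost of preferred: Rp = 4.21 / 47.51 = 8.8613%.
Market value of equity E = 64.13 × 39.26m = 2517.7438m.
Total capital V = 2517.7438 + 150.9 + 1094 + 1550 = 5312.6438.
Equity: weight = 2517.7438/5312.6438 = 0.4739; cost = 17.8248%.
Preferred: weight = 150.9/5312.6438 = 0.0284; cost = 8.8613%.
Senior notes: weight = 1094/5312.6438 = 0.2059; after-tax cost = 6.3% × (1 − 16.3%) = 5.2731%.
Term loan: weight = 1550/5312.6438 = 0.2918; after-tax cost = 9.3% × (1 − 16.3%) = 7.7841%.
WACC = 0.4739 × 17.8248% + 0.0284 × 8.8613% + 0.2059 × 5.2731% + 0.2918 × 7.7841% = 12.0561%.

12.06%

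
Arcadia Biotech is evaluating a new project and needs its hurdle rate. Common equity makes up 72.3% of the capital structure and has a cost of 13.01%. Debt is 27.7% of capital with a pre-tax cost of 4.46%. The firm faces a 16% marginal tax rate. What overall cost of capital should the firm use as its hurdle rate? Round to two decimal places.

After-tax cost of debt = 4.46% × (1 − 16%) = 3.7464%.
WACC = 0.723 × 13.0100% + 0.277 × 3.7464% = 10.4440%.

10.44%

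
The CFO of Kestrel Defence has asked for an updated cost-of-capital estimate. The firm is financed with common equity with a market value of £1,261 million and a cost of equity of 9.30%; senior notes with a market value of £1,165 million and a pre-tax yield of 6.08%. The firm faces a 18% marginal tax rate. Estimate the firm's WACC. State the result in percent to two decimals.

7.23%

Total capital V = 1261 + 1165 = 2426.
Equity: weight = 1261/2426 = 0.5198; cost = 9.3%.
Senior notes: weight = 1165/2426 = 0.4802; after-tax cost = 6.08% × (1 − 18%) = 4.9856%.
WACC = 0.5198 × 9.3000% + 0.4802 × 4.9856% = 7.2282%.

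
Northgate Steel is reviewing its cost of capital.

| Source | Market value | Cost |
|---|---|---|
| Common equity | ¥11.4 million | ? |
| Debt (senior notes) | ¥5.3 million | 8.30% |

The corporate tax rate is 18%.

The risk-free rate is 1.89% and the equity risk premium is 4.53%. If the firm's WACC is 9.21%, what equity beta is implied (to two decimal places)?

1.86

Total capital V = 11.4 + 5.3 = 16.7.
Equity weight = 11.4/16.7 = 0.6826.
Senior notes weight = 5.3/16.7 = 0.3174.
Debt contribution = 0.3174 × 8.3% × (1 − 18%) = 2.1600%.
Required equity contribution = 9.21% − 2.1600% = 7.0500%  ⇒  Re = 10.3276%.
CAPM: 10.3276% = 1.89% + β × 4.53%  ⇒  β = 1.8626.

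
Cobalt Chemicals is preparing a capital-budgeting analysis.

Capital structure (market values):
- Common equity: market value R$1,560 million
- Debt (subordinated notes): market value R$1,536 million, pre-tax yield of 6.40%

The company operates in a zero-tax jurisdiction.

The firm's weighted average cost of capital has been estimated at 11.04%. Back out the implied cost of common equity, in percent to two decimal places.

Total capital V = 1560 + 1536 = 3096.
Equity weight = 1560/3096 = 0.5039.
Subordinated notes weight = 1536/3096 = 0.4961.
Debt contribution = 0.4961 × 6.4% × (1 − 0%) = 3.1752%.
Required equity contribution = 11.04% − 3.1752% = 7.8648%.
Re = 7.8648% / 0.5039 = 15.6086%.

15.61%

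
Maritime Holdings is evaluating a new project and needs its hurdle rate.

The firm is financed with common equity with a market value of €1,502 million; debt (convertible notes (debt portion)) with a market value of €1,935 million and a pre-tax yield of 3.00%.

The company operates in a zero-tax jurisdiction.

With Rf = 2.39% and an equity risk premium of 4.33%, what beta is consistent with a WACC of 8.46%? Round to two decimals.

Total capital V = 1502 + 1935 = 3437.
Equity weight = 1502/3437 = 0.4370.
Convertible notes (debt portion) weight = 1935/3437 = 0.5630.
Debt contribution = 0.5630 × 3% × (1 − 0%) = 1.6890%.
Required equity contribution = 8.46% − 1.6890% = 6.7710%  ⇒  Re = 15.4940%.
CAPM: 15.4940% = 2.39% + β × 4.33%  ⇒  β = 3.0263.

3.03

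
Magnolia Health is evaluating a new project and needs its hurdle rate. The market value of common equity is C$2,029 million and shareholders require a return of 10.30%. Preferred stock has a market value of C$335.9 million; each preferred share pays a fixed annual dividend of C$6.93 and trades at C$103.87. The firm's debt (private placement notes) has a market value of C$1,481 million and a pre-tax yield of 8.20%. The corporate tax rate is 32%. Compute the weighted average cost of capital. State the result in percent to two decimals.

8.16%

Cost of preferred: Rp = 6.93 / 103.87 = 6.6718%.
Total capital V = 2029 + 335.9 + 1481 = 3845.9.
Equity: weight = 2029/3845.9 = 0.5276; cost = 10.3%.
Preferred: weight = 335.9/3845.9 = 0.0873; cost = 6.6718%.
Private placement notes: weight = 1481/3845.9 = 0.3851; after-tax cost = 8.2% × (1 − 32%) = 5.5760%.
WACC = 0.5276 × 10.3000% + 0.0873 × 6.6718% + 0.3851 × 5.5760% = 8.1640%.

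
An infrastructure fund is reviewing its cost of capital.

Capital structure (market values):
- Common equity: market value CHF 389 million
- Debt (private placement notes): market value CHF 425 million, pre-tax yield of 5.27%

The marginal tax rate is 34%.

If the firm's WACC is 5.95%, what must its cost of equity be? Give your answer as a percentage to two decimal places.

Total capital V = 389 + 425 = 814.
Equity weight = 389/814 = 0.4779.
Private placement notes weight = 425/814 = 0.5221.
Debt contribution = 0.5221 × 5.27% × (1 − 34%) = 1.8160%.
Required equity contribution = 5.95% − 1.8160% = 4.1340%.
Re = 4.1340% / 0.4779 = 8.6506%.

8.65%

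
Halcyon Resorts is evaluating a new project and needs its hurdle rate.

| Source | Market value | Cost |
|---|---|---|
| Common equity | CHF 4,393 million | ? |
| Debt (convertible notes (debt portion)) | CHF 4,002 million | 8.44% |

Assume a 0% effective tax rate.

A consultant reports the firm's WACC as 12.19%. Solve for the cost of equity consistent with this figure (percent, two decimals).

15.61%

Total capital V = 4393 + 4002 = 8395.
Equity weight = 4393/8395 = 0.5233.
Convertible notes (debt portion) weight = 4002/8395 = 0.4767.
Debt contribution = 0.4767 × 8.44% × (1 − 0%) = 4.0235%.
Required equity contribution = 12.19% − 4.0235% = 8.1665%.
Re = 8.1665% / 0.5233 = 15.6062%.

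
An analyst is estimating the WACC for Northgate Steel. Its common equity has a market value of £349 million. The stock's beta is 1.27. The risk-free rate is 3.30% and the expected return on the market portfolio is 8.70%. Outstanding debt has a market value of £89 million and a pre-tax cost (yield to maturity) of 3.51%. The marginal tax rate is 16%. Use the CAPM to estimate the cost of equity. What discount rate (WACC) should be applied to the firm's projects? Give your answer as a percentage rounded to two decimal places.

Market risk premium = 8.7% − 3.3% = 5.4%.
Cost of equity via CAPM: Re = 3.3% + 1.27 × 5.4% = 10.1580%.
Total capital V = 349 + 89 = 438.
Equity: weight = 349/438 = 0.7968; cost = 10.158%.
Debt: weight = 89/438 = 0.2032; after-tax cost = 3.51% × (1 − 16%) = 2.9484%.
WACC = 0.7968 × 10.1580% + 0.2032 × 2.9484% = 8.6930%.

8.69%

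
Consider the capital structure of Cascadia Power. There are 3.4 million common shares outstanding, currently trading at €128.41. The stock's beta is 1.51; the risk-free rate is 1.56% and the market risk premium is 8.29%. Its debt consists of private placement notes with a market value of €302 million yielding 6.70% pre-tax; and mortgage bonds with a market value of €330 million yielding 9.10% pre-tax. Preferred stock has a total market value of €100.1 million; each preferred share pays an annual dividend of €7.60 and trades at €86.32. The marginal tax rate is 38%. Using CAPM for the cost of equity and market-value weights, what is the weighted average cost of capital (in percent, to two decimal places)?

Cost of equity via CAPM: Re = 1.56% + 1.51 × 8.29% = 14.0779%.
Cost of preferred: Rp = 7.6 / 86.32 = 8.8044%.
Market value of equity E = 128.41 × 3.4m = 436.594m.
Total capital V = 436.594 + 100.1 + 302 + 330 = 1168.694.
Equity: weight = 436.594/1168.694 = 0.3736; cost = 14.0779%.
Preferred: weight = 100.1/1168.694 = 0.0857; cost = 8.8044%.
Private placement notes: weight = 302/1168.694 = 0.2584; after-tax cost = 6.7% × (1 − 38%) = 4.1540%.
Mortgage bonds: weight = 330/1168.694 = 0.2824; after-tax cost = 9.1% × (1 − 38%) = 5.6420%.
WACC = 0.3736 × 14.0779% + 0.0857 × 8.8044% + 0.2584 × 4.1540% + 0.2824 × 5.6420% = 8.6798%.

8.68%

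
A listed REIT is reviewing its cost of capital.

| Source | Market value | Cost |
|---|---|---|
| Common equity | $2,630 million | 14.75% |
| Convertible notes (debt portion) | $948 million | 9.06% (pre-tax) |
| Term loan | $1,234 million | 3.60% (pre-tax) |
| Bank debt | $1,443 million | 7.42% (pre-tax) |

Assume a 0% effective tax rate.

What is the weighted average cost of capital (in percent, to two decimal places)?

Total capital V = 2630 + 948 + 1234 + 1443 = 6255.
Equity: weight = 2630/6255 = 0.4205; cost = 14.75%.
Convertible notes (debt portion): weight = 948/6255 = 0.1516; after-tax cost = 9.06% × (1 − 0%) = 9.0600%.
Term loan: weight = 1234/6255 = 0.1973; after-tax cost = 3.6% × (1 − 0%) = 3.6000%.
Bank debt: weight = 1443/6255 = 0.2307; after-tax cost = 7.42% × (1 − 0%) = 7.4200%.
WACC = 0.4205 × 14.7500% + 0.1516 × 9.0600% + 0.1973 × 3.6000% + 0.2307 × 7.4200% = 9.9969%.

10.00%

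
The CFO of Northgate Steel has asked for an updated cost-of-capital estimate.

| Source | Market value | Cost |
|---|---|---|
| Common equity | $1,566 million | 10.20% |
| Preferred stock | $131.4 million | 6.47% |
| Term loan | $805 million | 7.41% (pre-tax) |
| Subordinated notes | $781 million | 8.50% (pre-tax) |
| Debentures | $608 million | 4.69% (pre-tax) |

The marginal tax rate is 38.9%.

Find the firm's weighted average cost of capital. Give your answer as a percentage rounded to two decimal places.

Total capital V = 1566 + 131.4 + 805 + 781 + 608 = 3891.4.
Equity: weight = 1566/3891.4 = 0.4024; cost = 10.2%.
Preferred: weight = 131.4/3891.4 = 0.0338; cost = 6.47%.
Term loan: weight = 805/3891.4 = 0.2069; after-tax cost = 7.41% × (1 − 38.9%) = 4.5275%.
Subordinated notes: weight = 781/3891.4 = 0.2007; after-tax cost = 8.5% × (1 − 38.9%) = 5.1935%.
Debentures: weight = 608/3891.4 = 0.1562; after-tax cost = 4.69% × (1 − 38.9%) = 2.8656%.
WACC = 0.4024 × 10.2000% + 0.0338 × 6.4700% + 0.2069 × 4.5275% + 0.2007 × 5.1935% + 0.1562 × 2.8656% = 6.7499%.

6.75%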